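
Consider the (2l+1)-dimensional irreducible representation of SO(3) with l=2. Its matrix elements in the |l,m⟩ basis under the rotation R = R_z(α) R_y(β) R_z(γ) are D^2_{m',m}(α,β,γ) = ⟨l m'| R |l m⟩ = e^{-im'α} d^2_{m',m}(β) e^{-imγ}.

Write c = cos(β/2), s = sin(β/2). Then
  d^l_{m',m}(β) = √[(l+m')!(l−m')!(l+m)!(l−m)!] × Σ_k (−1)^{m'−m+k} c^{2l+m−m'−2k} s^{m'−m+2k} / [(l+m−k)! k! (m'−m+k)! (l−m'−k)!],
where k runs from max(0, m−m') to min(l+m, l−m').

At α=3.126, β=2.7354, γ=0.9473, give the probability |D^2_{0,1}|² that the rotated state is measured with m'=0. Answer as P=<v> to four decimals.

Split into d^2_{0,1}(β=2.7354) × two z-phases.
c=cos(2.735400/2)=0.201703, s=sin(2.735400/2)=0.979447; N=√[2·2·6·1]=4.898979
The bounds max(0,m−m')=1 and min(l+m,l−m')=2 give 2 terms
  k=1: (−1)^0·4.8990/(2)·0.2017^3·0.9794^1 = +0.019688
  k=2: (−1)^1·4.8990/(2)·0.2017^1·0.9794^3 = -0.464227
d^2_{0,1}(2.7354) = +0.019688 -0.464227 = -0.444539
|D^2_{0,1}|² = |d^2_{0,1}(β)|² = (-0.444539)² = 0.197615 (the z-rotation phases have unit modulus)

P=0.1976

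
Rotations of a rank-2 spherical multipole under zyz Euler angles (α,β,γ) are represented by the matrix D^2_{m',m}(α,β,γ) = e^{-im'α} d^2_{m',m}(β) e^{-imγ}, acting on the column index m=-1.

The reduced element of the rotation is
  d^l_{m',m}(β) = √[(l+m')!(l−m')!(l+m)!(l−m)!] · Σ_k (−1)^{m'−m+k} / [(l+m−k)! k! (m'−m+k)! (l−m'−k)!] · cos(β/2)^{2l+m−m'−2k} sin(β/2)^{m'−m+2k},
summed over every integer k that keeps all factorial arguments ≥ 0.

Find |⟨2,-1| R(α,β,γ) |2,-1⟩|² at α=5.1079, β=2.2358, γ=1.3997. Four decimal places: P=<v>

D^2_{-1,-1}(5.1079,2.2358,1.3997) = e^{-i·-1·5.1079}·d^2_{-1,-1}(2.2358)·e^{-i·-1·1.3997}. Compute d first:
With c≡cos(β/2)=0.437572 and s≡sin(β/2)=0.899184, N=[1·6·1·6]^{1/2}=6.000000
The bounds max(0,m−m')=0 and min(l+m,l−m')=1 give 2 terms
  k=0: (−1)^0·6.0000/(6)·0.4376^4·0.8992^0 = +0.036660
  k=1: (−1)^1·6.0000/(2)·0.4376^2·0.8992^2 = -0.464426
d^2_{-1,-1}(2.2358) = +0.036660 -0.464426 = -0.427765
|D^2_{-1,-1}|² = |d^2_{-1,-1}(β)|² = (-0.427765)² = 0.182983 (the z-rotation phases have unit modulus)

P=0.1830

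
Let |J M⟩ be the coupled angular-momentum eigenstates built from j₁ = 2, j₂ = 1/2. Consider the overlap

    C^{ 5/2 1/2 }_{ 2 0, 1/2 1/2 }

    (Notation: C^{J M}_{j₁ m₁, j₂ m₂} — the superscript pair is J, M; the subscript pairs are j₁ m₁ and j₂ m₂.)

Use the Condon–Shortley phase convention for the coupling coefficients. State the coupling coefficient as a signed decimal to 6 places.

triangle: 0!·4!·1!/6! = 24/720
(j±m)!: 2!·2!·1!·0!·3!·2! = 48
prefactor² = (2J+1)·Δ·N² = 48/5
  k=0: +1/(0!·0!·2!·1!·2!·0!) = 1/4
Σ = 1/4  ⇒  CG² = 48/5·(1/4)² = 3/5
CG = +√(3/5) = +0.774597

+√(3/5) ≈ +0.774597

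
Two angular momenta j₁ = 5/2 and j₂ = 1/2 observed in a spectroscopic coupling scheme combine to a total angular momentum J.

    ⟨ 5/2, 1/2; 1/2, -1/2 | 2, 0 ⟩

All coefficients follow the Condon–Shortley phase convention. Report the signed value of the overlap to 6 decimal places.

+√(1/2) = +0.707107

j₁+j₂−J=1  J+j₁−j₂=4  J−j₁+j₂=0  j₁+j₂+J+1=6
(j₁±m₁, j₂±m₂, J±M) = (3,2,0,1,2,2)
P² = 8
sum k=0..0:
  [0] +1/4 = 1/4
S = 1/4
C² = P²·S² = 1/2 ; C = +0.707107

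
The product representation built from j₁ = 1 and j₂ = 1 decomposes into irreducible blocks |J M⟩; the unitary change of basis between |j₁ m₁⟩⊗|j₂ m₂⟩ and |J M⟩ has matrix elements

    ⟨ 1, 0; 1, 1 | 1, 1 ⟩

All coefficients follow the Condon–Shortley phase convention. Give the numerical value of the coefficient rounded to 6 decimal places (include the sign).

j₁+j₂−J=1  J+j₁−j₂=1  J−j₁+j₂=1  j₁+j₂+J+1=4
(j₁±m₁, j₂±m₂, J±M) = (1,1,2,0,2,0)
P² = 1/2
sum k=1..1:
  [1] −1/1 = -1
S = -1
C² = P²·S² = 1/2 ; C = -0.707107

-0.707107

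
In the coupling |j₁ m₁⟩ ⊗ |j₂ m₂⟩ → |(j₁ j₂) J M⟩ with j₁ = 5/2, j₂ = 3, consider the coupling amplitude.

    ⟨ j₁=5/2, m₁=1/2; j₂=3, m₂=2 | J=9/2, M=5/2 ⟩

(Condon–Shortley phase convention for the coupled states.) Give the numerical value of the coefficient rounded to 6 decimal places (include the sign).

triangle: 1!*4!*5!/11! = 2880/39916800
(j±m)!: 3!*2!*5!*1!*7!*2! = 14515200
prefactor² = (2J+1)*Δ*N² = 115200/11
  k=0: +1/(0!*1!*2!*5!*2!*0!) = 1/480
  k=1: −1/(1!*0!*1!*4!*3!*1!) = -1/144
Σ = -7/1440  ⇒  CG² = 115200/11*(-7/1440)² = 49/198
CG = −√(49/198) = -0.497468

-0.497468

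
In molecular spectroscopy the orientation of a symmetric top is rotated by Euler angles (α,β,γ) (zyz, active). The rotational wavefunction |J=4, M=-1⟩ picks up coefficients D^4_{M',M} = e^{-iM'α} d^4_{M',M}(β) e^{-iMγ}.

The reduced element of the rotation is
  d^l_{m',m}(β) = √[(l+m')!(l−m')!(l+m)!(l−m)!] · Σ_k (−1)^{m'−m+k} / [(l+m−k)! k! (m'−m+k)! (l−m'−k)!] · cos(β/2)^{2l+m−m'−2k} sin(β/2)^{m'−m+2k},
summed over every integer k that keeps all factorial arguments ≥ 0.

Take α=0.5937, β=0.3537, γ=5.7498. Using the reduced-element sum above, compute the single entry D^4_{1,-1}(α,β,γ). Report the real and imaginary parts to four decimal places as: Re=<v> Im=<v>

Re=0.1095 Im=-0.2304

Split into d^4_{1,-1}(β=0.3537) × two z-phases.
Half-angle: c=0.984403, s=0.175930. N=√(120·6·6·120)=720.000000
Admissible k: 0..3 (factorial args all ≥0)
  k=0: (−1)^2·720.0000/(72)·0.9844^6·0.1759^2 = +0.281653
  k=1: (−1)^3·720.0000/(24)·0.9844^4·0.1759^4 = -0.026988
  k=2: (−1)^4·720.0000/(48)·0.9844^2·0.1759^6 = +0.000431
  k=3: (−1)^5·720.0000/(720)·0.9844^0·0.1759^8 = -0.000001
d^4_{1,-1}(0.3537) = +0.281653 -0.026988 +0.000431 -0.000001 = +0.255095
D = (+0.828876-0.559432i)·(+0.255095)·(+0.861091-0.508451i) = +0.109511-0.230393i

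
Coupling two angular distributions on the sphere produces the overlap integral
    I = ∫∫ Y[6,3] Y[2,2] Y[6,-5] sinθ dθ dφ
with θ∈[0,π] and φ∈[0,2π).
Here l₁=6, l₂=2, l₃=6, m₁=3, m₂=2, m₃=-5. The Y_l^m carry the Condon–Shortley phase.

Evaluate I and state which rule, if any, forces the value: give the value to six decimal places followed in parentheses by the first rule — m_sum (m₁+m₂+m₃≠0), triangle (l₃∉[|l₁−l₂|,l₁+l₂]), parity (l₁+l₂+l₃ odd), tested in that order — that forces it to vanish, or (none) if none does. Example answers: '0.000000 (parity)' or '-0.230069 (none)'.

0.120286 (none)

Rules hold: Σm=0, L=14 even, 4≤6≤8.
N = 13·5·13 = 845
Δ = 2!·10!·2!/15! = 1/90090
Racah Σ t=0..2: t=0:+1/69120 t=1:−1/14400 t=2:+1/69120 = -7/172800
⇒ 3j(6 2 6; 0 0 0)² = 14/715, sgn -1
Racah Σ t=2..2: t=2:+1/1451520 = 1/1451520
⇒ 3j(6 2 6; 3 2 -5)² = 1/91, sgn -1
4πI² = N·(3j₀)²·(3jₘ)² = 2/11
I = +1·√(0.181818/4π) = 0.12028562
No selection rule forces the value: the integral is nonzero (none).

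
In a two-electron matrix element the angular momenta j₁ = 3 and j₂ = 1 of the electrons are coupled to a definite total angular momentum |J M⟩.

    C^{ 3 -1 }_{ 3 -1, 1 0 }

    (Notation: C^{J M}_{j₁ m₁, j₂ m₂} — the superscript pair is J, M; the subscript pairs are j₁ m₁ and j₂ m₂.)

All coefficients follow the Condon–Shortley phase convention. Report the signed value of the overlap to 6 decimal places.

-0.288675  (= −√(1/12))

triangle: 1!·5!·1!/8! = 120/40320
(j±m)!: 2!·4!·1!·1!·2!·4! = 2304
prefactor² = (2J+1)·Δ·N² = 48
  k=0: +1/(0!·1!·4!·1!·1!·0!) = 1/24
  k=1: −1/(1!·0!·3!·0!·2!·1!) = -1/12
Σ = -1/24  ⇒  CG² = 48·(-1/24)² = 1/12
CG = −√(1/12) = -0.288675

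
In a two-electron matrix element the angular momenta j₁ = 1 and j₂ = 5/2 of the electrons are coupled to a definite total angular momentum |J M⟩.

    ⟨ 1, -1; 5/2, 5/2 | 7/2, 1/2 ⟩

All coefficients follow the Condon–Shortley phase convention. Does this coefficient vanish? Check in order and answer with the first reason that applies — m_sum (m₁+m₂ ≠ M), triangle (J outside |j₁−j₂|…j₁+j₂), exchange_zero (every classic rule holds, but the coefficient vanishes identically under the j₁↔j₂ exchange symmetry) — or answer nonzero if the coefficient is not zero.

m-sum: m₁+m₂ = -1+5/2 = 3/2, M = 1/2  ✗ ⇒ coefficient is 0

m_sum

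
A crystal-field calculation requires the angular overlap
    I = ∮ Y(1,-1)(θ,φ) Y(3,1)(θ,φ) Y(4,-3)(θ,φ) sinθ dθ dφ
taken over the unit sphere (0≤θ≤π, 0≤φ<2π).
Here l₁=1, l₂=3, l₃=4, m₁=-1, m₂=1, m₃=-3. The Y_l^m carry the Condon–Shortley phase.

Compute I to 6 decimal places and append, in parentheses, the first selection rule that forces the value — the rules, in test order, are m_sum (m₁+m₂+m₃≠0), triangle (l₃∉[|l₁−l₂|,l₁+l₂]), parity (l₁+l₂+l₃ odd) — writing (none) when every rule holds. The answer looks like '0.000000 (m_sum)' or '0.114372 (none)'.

0.000000 (m_sum)

m-sum = -1 + 1 − 3 = -3 ≠ 0 ⇒ I = 0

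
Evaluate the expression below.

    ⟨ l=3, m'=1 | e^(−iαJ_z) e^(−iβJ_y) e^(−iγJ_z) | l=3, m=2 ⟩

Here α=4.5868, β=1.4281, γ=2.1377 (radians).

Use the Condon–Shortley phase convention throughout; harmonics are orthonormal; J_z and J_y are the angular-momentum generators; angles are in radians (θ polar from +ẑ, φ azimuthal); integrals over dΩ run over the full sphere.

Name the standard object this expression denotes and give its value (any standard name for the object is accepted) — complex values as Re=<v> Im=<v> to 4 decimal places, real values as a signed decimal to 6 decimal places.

Wigner D-matrix element, Re=0.2168 Im=0.1367

This is a Wigner D-matrix element — the rotation-matrix element ⟨l m'| R(α,β,γ) |l m⟩ in the angular-momentum basis.
D^3_{1,2}(4.5868,1.4281,2.1377) = e^{-i·1·4.5868}·d^3_{1,2}(1.4281)·e^{-i·2·2.1377}. Compute d first:
c=cos(1.428100/2)=0.755716, s=sin(1.428100/2)=0.654900; N=√[24·2·120·1]=75.894664
Admissible k: 1..2 (factorial args all ≥0)
  k=1: (−1)^0·75.8947/(24)·0.7557^5·0.6549^1 = +0.510466
  k=2: (−1)^1·75.8947/(12)·0.7557^3·0.6549^3 = -0.766708
d^3_{1,2}(1.4281) = +0.510466 -0.766708 = -0.256241
D = (-0.125259+0.992124i)·(-0.256241)·(-0.423213+0.906030i) = +0.216750+0.136671i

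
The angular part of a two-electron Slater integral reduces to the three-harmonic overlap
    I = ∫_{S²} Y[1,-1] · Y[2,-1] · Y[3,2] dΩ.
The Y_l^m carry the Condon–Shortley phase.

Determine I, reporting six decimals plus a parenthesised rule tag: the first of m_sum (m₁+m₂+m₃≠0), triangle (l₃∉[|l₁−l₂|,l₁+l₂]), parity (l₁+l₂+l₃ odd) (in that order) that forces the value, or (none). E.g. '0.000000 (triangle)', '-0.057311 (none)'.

0.261169 (none)

Checks pass: Σm=0; 6 even; l₃=3∈[1,3].
(2·1+1)(2·2+1)(2·3+1) = 105
Δ: 0! 2! 4! / 7! → 1/105
sum: t=0:+1/4 = 1/4
3j²(1 2 3; 0 0 0) = Δ·Π!·Σ² = 3/35  (sign -1)
sum: t=0:+1/12 = 1/12
3j²(1 2 3; -1 -1 2) = Δ·Π!·Σ² = 2/21  (sign -1)
combine: 4πI² = 105·3/35·2/21 = 6/7
take √, sign +1: I = 0.26116903
No selection rule forces the value: the integral is nonzero (none).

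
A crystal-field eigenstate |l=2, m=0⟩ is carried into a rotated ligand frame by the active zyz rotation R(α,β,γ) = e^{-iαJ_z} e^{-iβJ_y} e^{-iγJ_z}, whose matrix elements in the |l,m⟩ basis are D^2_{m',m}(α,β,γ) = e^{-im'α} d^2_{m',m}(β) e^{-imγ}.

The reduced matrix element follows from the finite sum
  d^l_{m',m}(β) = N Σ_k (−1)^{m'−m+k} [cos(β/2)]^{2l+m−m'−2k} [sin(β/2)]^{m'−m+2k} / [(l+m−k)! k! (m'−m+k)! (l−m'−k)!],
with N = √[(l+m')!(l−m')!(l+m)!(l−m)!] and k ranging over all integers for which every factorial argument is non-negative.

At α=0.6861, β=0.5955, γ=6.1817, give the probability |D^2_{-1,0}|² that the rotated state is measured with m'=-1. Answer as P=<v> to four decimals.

Split into d^2_{-1,0}(β=0.5955) × two z-phases.
With c≡cos(β/2)=0.955999 and s≡sin(β/2)=0.293370, N=[1·6·2·2]^{1/2}=4.898979
k∈{1,2} keeps every argument non-negative
  k=1: (−1)^0·4.8990/(2)·0.9560^3·0.2934^1 = +0.627861
  k=2: (−1)^1·4.8990/(2)·0.9560^1·0.2934^3 = -0.059126
d^2_{-1,0}(0.5955) = +0.627861 -0.059126 = +0.568735
|D^2_{-1,0}|² = |d^2_{-1,0}(β)|² = (+0.568735)² = 0.323459 (the z-rotation phases have unit modulus)

P=0.3235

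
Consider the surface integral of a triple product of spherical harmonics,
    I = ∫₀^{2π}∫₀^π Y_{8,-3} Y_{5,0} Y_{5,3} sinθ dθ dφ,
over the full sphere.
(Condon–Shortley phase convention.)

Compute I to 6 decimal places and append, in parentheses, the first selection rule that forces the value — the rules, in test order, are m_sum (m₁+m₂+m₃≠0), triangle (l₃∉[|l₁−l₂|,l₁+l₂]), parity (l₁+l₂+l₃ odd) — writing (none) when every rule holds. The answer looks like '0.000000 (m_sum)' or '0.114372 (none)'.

Rules hold: Σm=0, L=18 even, 3≤5≤13.
N = 17·11·11 = 2057
Δ = 8!·8!·2!/19! = 1/37413090
Racah Σ t=3..5: t=3:−1/1036800 t=4:+1/331776 t=5:−1/1036800 = 1/921600
⇒ 3j(8 5 5; 0 0 0)² = 490/46189, sgn -1
Racah Σ t=3..5: t=3:−1/58060800 t=4:+1/2903040 t=5:−1/2073600 = -1/6451200
⇒ 3j(8 5 5; -3 0 3)² = 15/4199, sgn -1
4πI² = N·(3j₀)²·(3jₘ)² = 80850/1037153
I = +1·√(0.0779538/4π) = 0.07876144
No selection rule forces the value: the integral is nonzero (none).

0.078761 (none)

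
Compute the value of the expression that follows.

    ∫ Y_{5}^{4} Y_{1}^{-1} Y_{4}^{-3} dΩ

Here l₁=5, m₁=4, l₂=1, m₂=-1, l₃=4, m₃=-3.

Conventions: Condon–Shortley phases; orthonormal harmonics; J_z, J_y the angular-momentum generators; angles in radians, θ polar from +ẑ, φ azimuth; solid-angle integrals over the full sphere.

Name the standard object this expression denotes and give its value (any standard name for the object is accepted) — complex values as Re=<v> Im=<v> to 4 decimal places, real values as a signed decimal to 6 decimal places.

This is a Gaunt coefficient — the integral of a triple product of spherical harmonics over the sphere.
m-sum 0 ✓  L=10 even ✓  4≤4≤6 ✓
Π(2lᵢ+1) = 11×3×9 = 297
triangle coeff Δ(5,1,4) = 1/495
Σ_t [1,1]: t=1:−1/576 = -1/576
(3j)²=5/99 [(5 1 4; 0 0 0)], sign=-1
Σ_t [0,0]: t=0:+1/10080 = 1/10080
(3j)²=4/55 [(5 1 4; 4 -1 -3)], sign=-1
⇒ 4πI² = 12/11
I = (+1)√(12/11/(4π)) = 0.29463840

Gaunt coefficient, +0.294638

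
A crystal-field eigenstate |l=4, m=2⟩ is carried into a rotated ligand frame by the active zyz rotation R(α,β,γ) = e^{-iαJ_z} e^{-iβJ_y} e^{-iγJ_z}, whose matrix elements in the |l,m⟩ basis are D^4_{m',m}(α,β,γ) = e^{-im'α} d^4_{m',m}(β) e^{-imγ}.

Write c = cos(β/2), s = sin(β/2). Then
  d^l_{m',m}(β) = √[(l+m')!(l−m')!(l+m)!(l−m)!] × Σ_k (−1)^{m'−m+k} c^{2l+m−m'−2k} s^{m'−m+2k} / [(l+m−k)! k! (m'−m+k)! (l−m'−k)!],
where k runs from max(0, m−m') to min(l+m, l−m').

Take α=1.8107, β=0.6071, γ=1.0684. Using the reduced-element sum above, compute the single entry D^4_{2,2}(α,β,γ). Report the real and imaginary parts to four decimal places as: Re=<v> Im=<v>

Split into d^4_{2,2}(β=0.6071) × two z-phases.
c=cos(0.607100/2)=0.954281, s=sin(0.607100/2)=0.298910; N=√[720·2·720·2]=1440.000000
k: max(0,(2)−(2))=0 … min(4+(2),4−(2))=2
  k=0: (−1)^0·1440.0000/(1440)·0.9543^8·0.2989^0 = +0.687720
  k=1: (−1)^1·1440.0000/(120)·0.9543^6·0.2989^2 = -0.809693
  k=2: (−1)^2·1440.0000/(96)·0.9543^4·0.2989^4 = +0.099302
d^4_{2,2}(0.6071) = +0.687720 -0.809693 +0.099302 = -0.022671
D = (-0.887084+0.461608i)·(-0.022671)·(-0.536263-0.844051i) = -0.019618-0.011363i

Re=-0.0196 Im=-0.0114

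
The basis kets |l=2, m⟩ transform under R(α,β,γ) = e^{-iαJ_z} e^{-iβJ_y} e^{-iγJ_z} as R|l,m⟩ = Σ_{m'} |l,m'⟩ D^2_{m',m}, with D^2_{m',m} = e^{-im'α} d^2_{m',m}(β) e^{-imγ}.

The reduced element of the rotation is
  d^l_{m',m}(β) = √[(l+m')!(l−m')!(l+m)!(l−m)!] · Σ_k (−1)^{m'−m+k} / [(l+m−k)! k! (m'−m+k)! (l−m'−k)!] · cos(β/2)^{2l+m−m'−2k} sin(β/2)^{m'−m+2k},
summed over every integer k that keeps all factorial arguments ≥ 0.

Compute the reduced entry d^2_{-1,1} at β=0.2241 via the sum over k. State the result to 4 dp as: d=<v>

d^2_{-1,1}(β=0.2241) via the finite sum:
With c≡cos(β/2)=0.993729 and s≡sin(β/2)=0.111816, N=[1·6·6·1]^{1/2}=6.000000
k: max(0,(1)−(-1))=2 … min(2+(1),2−(-1))=3
  k=2: (−1)^0·6.0000/(2)·0.9937^2·0.1118^2 = +0.037039
  k=3: (−1)^1·6.0000/(6)·0.9937^0·0.1118^4 = -0.000156
d^2_{-1,1}(0.2241) = +0.037039 -0.000156 = +0.036883

d=0.0369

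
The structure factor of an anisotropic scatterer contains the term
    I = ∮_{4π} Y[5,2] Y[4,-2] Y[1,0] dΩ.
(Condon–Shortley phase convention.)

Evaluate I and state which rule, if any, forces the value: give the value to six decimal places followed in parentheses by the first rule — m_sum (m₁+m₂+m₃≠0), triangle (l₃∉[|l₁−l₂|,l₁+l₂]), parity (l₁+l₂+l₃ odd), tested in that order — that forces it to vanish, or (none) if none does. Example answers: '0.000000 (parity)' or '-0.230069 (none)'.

0.225034 (none)

m-sum 0 ✓  L=10 even ✓  1≤1≤9 ✓
Π(2lᵢ+1) = 11×9×3 = 297
triangle coeff Δ(5,4,1) = 1/495
Σ_t [4,4]: t=4:+1/576 = 1/576
(3j)²=5/99 [(5 4 1; 0 0 0)], sign=-1
Σ_t [2,2]: t=2:+1/1440 = 1/1440
(3j)²=7/165 [(5 4 1; 2 -2 0)], sign=-1
⇒ 4πI² = 7/11
I = (+1)√(7/11/(4π)) = 0.22503380
No selection rule forces the value: the integral is nonzero (none).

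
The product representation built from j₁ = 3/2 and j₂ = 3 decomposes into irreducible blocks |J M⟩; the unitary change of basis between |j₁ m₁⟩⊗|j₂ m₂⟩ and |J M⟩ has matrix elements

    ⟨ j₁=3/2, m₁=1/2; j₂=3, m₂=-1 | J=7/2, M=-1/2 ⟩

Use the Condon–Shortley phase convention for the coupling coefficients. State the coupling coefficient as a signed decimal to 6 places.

√[8·1!2!5!/9! · 2!1!2!4!3!4!] = √(512/7)
  +(−1)^0/∏(0,1,1,2,1,3)! = 1/12  (running 1/12)
  +(−1)^1/∏(1,0,0,1,2,4)! = -1/48  (running 1/16)
⟨..|..⟩ = √(512/7)·(1/16) = +0.534522

+0.534522  (= +√(2/7))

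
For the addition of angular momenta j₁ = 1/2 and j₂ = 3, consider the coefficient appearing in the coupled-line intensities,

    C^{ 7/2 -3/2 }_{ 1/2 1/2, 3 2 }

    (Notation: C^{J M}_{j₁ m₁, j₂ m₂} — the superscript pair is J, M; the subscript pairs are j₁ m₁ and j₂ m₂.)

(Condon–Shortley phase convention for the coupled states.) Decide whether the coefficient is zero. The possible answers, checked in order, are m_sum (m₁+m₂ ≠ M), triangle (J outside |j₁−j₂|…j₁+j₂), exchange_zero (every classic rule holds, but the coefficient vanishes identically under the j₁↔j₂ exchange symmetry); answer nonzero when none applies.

m_sum

m-sum: m₁+m₂ = 1/2+2 = 5/2, M = -3/2  ✗ ⇒ coefficient is 0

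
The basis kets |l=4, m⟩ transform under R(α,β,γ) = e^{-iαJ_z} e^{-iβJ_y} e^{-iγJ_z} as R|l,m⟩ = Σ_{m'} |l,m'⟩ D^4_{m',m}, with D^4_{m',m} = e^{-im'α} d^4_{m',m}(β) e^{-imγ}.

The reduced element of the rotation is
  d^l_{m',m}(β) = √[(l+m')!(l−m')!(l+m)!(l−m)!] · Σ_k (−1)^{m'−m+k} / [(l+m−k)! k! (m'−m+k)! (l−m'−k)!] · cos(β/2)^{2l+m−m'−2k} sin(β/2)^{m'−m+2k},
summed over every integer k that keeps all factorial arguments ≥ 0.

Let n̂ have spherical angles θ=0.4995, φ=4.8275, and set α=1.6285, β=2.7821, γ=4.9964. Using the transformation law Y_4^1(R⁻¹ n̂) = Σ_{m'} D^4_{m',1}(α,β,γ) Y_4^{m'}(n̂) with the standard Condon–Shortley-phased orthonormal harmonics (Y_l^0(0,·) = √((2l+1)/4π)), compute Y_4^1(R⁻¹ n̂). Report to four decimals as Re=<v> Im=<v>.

Re=0.1180 Im=0.2270

Need the full column D^4_{m',1} for m'=−4..4 at α=1.6285, β=2.7821, γ=4.9964.
cos(β/2)=0.178780, sin(β/2)=0.983889
d^4_{-4,1}: single k=5 term ⇒ +0.039426;  D = +0.002096+0.039370i
d^4_{-3,1}: k∈[4..5] ⇒ +0.012664 -0.230136 = -0.217472;  D = -0.216136+0.024068i
d^4_{-2,1}: k∈[3..5] ⇒ +0.002460 -0.111762 +0.676984 = +0.567682;  D = -0.095260-0.559632i
d^4_{-1,1}: k∈[2..5] ⇒ +0.000316 -0.028720 +0.434917 -0.878151 = -0.471638;  D = +0.459612-0.105826i
d^4_{0,1}: k∈[1..4] ⇒ +0.000026 -0.004668 +0.141369 -0.713603 = -0.576876;  D = -0.161646-0.553766i
d^4_{1,1}: k∈[0..3] ⇒ +0.000001 -0.000474 +0.028720 -0.289944 = -0.261698;  D = -0.246567+0.087696i
d^4_{2,1}: k∈[0..2] ⇒ -0.000024 +0.003690 -0.074508 = -0.070842;  D = +0.027549+0.065266i
d^4_{3,1}: k∈[0..1] ⇒ +0.000251 -0.012664 = -0.012413;  D = +0.011139-0.005479i
d^4_{4,1}: single k=0 term ⇒ -0.001302;  D = -0.000641-0.001133i
Y_4^{m'}(θ=0.4995,φ=4.8275) and Σ D·Y over m':
  (+0.0021+0.0394i)·(+0.0209-0.0104i)  (-0.2161+0.0241i)·(-0.0409-0.1136i)  (-0.0953-0.5596i)·(-0.3283+0.0770i)  (+0.4596-0.1058i)·(+0.0547+0.4731i)  (-0.1616-0.5538i)·(+0.0704+0.0000i)  (-0.2466+0.0877i)·(-0.0547+0.4731i)  (+0.0275+0.0653i)·(-0.3283-0.0770i)  (+0.0111-0.0055i)·(+0.0409-0.1136i)  (-0.0006-0.0011i)·(+0.0209+0.0104i)
Y_4^1(R⁻¹ n̂) = +0.118000+0.226952i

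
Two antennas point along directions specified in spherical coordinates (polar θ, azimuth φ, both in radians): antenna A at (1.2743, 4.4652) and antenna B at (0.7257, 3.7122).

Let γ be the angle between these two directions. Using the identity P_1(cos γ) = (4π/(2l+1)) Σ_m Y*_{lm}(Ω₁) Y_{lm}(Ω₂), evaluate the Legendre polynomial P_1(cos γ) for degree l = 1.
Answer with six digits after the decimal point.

Expand P_1 via completeness: Σ_{m} conj(Y_{1,m}) at Ω₁ times Y_{1,m} at Ω₂ —
  [-1]  conj(Y_{1,-1})(Ω₁) = (-0.080847, -0.320375) ; Y_{1,-1}(Ω₂) = (-0.192965, 0.123850) ; Δ = (0.055279, 0.051808)
  [+0]  conj(Y_{1,0})(Ω₁) = (0.142756, -0.000000) ; Y_{1,0}(Ω₂) = (0.365492, 0.000000) ; Δ = (0.052176, 0.000000)
  [+1]  conj(Y_{1,1})(Ω₁) = (0.080847, -0.320375) ; Y_{1,1}(Ω₂) = (0.192965, 0.123850) ; Δ = (0.055279, -0.051808)
Total Σ_m = (0.162734, 0.000000). Multiply by 4.188790: (0.681658, 0.000000). P_1(cos γ) = 0.681658

0.681658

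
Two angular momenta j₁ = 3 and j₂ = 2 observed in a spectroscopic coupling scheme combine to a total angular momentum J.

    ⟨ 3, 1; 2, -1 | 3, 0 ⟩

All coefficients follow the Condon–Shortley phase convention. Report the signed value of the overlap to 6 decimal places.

triangle: 2!·4!·2!/9! = 96/362880
(j±m)!: 4!·2!·1!·3!·3!·3! = 10368
prefactor² = (2J+1)·Δ·N² = 96/5
  k=0: +1/(0!·2!·2!·1!·2!·1!) = 1/8
  k=1: −1/(1!·1!·1!·0!·3!·2!) = -1/12
Σ = 1/24  ⇒  CG² = 96/5·(1/24)² = 1/30
CG = +√(1/30) = +0.182574

+0.182574  (= +√(1/30))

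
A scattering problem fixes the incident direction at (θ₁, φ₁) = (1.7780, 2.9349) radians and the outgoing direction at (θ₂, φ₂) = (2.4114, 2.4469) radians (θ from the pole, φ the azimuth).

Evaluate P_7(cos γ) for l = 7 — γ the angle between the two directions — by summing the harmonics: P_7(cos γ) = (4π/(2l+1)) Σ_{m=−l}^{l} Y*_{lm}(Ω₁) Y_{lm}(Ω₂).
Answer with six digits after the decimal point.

Summing Y*_{l m}(θ₁,φ₁)·Y_{l m}(θ₂,φ₂) over m ∈ [−7, 7]; prefactor 4π/(2·7+1) = 0.837758:
  term(m=-7) = -0.012152-0.003421i   from Y*(Ω₁)=-0.053137+0.426508i, Y(Ω₂)=-0.004403+0.029041i
  term(m=-6) = -0.040559+0.008797i   from Y*(Ω₁)=-0.109755+0.319762i, Y(Ω₂)=+0.063561+0.105024i
  term(m=-5) = +0.034074-0.028793i   from Y*(Ω₁)=+0.075822-0.127259i, Y(Ω₂)=+0.284716+0.098118i
  term(m=-4) = +0.057585-0.143672i   from Y*(Ω₁)=+0.229731-0.249573i, Y(Ω₂)=+0.426599-0.161949i
  term(m=-3) = +0.001751+0.016334i   from Y*(Ω₁)=-0.039057+0.027888i, Y(Ω₂)=+0.168086-0.298197i
  term(m=-2) = -0.018972-0.028043i   from Y*(Ω₁)=-0.299242+0.131266i, Y(Ω₂)=+0.018694+0.101914i
  term(m=-1) = +0.003046+0.001617i   from Y*(Ω₁)=+0.008601-0.001803i, Y(Ω₂)=+0.301449+0.251184i
  term(m=+0) = +0.004946+0.000000i   from Y*(Ω₁)=+0.321373-0.000000i, Y(Ω₂)=+0.015390+0.000000i
  term(m=+1) = +0.003046-0.001617i   from Y*(Ω₁)=-0.008601-0.001803i, Y(Ω₂)=-0.301449+0.251184i
  term(m=+2) = -0.018972+0.028043i   from Y*(Ω₁)=-0.299242-0.131266i, Y(Ω₂)=+0.018694-0.101914i
  term(m=+3) = +0.001751-0.016334i   from Y*(Ω₁)=+0.039057+0.027888i, Y(Ω₂)=-0.168086-0.298197i
  term(m=+4) = +0.057585+0.143672i   from Y*(Ω₁)=+0.229731+0.249573i, Y(Ω₂)=+0.426599+0.161949i
  term(m=+5) = +0.034074+0.028793i   from Y*(Ω₁)=-0.075822-0.127259i, Y(Ω₂)=-0.284716+0.098118i
  term(m=+6) = -0.040559-0.008797i   from Y*(Ω₁)=-0.109755-0.319762i, Y(Ω₂)=+0.063561-0.105024i
  term(m=+7) = -0.012152+0.003421i   from Y*(Ω₁)=+0.053137+0.426508i, Y(Ω₂)=+0.004403+0.029041i
Accumulated sum +0.054492+0.000000i; after 4π/(2l+1) scaling, +0.045651+0.000000i ⇒ P_7 = 0.045651

0.045651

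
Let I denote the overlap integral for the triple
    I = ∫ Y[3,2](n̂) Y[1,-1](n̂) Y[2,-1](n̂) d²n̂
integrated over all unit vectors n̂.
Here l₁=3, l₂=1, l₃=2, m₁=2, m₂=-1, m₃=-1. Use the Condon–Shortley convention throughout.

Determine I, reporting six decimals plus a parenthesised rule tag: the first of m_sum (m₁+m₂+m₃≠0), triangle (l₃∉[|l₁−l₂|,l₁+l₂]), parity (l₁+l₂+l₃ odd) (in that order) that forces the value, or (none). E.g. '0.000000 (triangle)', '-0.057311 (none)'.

Rules hold: Σm=0, L=6 even, 2≤2≤4.
N = 7·3·5 = 105
Δ = 2!·4!·0!/7! = 1/105
Racah Σ t=1..1: t=1:−1/4 = -1/4
⇒ 3j(3 1 2; 0 0 0)² = 3/35, sgn -1
Racah Σ t=0..0: t=0:+1/12 = 1/12
⇒ 3j(3 1 2; 2 -1 -1)² = 2/21, sgn -1
4πI² = N·(3j₀)²·(3jₘ)² = 6/7
I = +1·√(0.857143/4π) = 0.26116903
No selection rule forces the value: the integral is nonzero (none).

0.261169 (none)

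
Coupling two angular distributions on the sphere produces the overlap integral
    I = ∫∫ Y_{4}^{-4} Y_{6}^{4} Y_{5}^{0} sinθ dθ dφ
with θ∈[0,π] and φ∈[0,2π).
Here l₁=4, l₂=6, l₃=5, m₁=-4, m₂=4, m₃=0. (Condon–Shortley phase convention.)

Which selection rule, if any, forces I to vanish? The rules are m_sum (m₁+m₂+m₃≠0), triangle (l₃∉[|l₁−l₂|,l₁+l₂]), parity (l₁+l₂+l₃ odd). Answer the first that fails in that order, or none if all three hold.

azimuthal sum: -4 + 4 + 0 = 0  ✓
2 ≤ 5 ≤ 10 (triangle on l)  ✓
L = 4 + 6 + 5 = 15 (odd)  ✗

parity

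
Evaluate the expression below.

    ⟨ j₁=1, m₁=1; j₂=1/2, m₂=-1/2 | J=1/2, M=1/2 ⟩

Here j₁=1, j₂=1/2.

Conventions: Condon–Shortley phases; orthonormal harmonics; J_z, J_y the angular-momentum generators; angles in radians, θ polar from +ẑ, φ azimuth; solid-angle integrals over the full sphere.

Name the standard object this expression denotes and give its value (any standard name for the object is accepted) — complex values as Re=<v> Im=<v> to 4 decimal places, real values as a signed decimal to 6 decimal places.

This is a Clebsch–Gordan (vector-coupling) coefficient.
triangle: 1!*1!*0!/3! = 1/6
(j±m)!: 2!*0!*0!*1!*1!*0! = 2
prefactor² = (2J+1)*Δ*N² = 2/3
  k=0: +1/(0!*1!*0!*0!*1!*0!) = 1
Σ = 1  ⇒  CG² = 2/3*1² = 2/3
CG = +√(2/3) = +0.816497

Clebsch–Gordan coefficient, +√(2/3) ≈ +0.816497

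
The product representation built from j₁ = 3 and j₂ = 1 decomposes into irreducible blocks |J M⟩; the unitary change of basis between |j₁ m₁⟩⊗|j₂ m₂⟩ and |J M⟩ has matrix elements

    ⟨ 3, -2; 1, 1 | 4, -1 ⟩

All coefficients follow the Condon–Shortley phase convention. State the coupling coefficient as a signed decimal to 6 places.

j₁+j₂−J=0  J+j₁−j₂=6  J−j₁+j₂=2  j₁+j₂+J+1=9
(j₁±m₁, j₂±m₂, J±M) = (1,5,2,0,3,5)
P² = 43200/7
sum k=0..0:
  [0] +1/240 = 1/240
S = 1/240
C² = P²·S² = 3/28 ; C = +0.327327

+√(3/28) ≈ +0.327327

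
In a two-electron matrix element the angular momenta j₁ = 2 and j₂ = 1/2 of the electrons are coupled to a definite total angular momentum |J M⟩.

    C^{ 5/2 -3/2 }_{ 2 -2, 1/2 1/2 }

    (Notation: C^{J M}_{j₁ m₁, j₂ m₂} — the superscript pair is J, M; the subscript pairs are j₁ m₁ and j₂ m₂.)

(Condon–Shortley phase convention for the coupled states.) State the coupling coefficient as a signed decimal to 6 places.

+0.447214

j₁+j₂−J=0  J+j₁−j₂=4  J−j₁+j₂=1  j₁+j₂+J+1=6
(j₁±m₁, j₂±m₂, J±M) = (0,4,1,0,1,4)
P² = 576/5
sum k=0..0:
  [0] +1/24 = 1/24
S = 1/24
C² = P²·S² = 1/5 ; C = +0.447214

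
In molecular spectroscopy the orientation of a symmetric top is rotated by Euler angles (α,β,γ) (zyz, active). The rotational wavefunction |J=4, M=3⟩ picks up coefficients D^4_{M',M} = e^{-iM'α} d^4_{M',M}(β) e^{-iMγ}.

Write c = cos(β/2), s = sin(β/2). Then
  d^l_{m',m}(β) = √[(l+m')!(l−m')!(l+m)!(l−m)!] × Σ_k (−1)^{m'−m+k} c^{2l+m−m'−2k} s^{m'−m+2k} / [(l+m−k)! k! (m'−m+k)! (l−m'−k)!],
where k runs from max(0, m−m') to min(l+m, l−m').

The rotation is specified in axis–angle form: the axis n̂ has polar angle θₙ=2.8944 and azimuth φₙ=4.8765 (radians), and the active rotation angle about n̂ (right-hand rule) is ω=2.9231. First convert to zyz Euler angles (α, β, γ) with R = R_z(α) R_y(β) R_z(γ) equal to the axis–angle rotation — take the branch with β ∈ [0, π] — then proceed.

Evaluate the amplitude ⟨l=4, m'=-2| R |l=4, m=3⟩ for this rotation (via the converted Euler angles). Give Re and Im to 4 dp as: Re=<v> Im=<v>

Re=0.0056 Im=-0.0065

Axis–angle → zyz. n̂ = (sinθₙcosφₙ, sinθₙsinφₙ, cosθₙ) = (+0.039975, -0.241395, -0.969603), ω = 2.9231.
R = I cosω + sinω [n̂]ₓ + (1−cosω) n̂n̂ᵀ gives
  R = [-0.973067, +0.191099, -0.128923; -0.229240, -0.861067, +0.453886; -0.024274, +0.471216, +0.881684]
β = atan2(√(R₁₃²+R₂₃²), R₃₃) = 0.491377; α = atan2(R₂₃, R₁₃) mod 2π = 1.847550; γ = atan2(R₃₂, −R₃₁) mod 2π = 1.519328
D^4_{-2,3}(1.8476,0.4914,1.5193) = e^{-i·-2·1.8476}·d^4_{-2,3}(0.4914)·e^{-i·3·1.5193}. Compute d first:
Half-angle: c=0.969970, s=0.243224. N=√(2·720·5040·1)=2693.993318
k: max(0,(3)−(-2))=5 … min(4+(3),4−(-2))=6
  k=5: (−1)^0·2693.9933/(240)·0.9700^3·0.2432^5 = +0.008720
  k=6: (−1)^1·2693.9933/(720)·0.9700^1·0.2432^7 = -0.000183
d^4_{-2,3}(0.4914) = +0.008720 -0.000183 = +0.008537
D = (-0.850686-0.525674i)·(+0.008537)·(-0.153792+0.988103i) = +0.005551-0.006486i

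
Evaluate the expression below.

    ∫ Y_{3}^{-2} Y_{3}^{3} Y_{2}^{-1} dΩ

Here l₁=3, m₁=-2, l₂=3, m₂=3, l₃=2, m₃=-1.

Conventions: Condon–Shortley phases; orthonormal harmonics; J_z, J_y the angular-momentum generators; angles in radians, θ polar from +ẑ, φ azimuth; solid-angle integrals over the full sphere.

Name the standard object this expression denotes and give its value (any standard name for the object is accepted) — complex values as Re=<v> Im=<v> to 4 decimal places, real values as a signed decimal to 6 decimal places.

Gaunt coefficient, -0.210261

This is a Gaunt coefficient — the integral of a triple product of spherical harmonics over the sphere.
m-sum 0 ✓  L=8 even ✓  0≤2≤6 ✓
Π(2lᵢ+1) = 7×7×5 = 245
triangle coeff Δ(3,3,2) = 1/3780
Σ_t [1,3]: t=1:−1/24 t=2:+1/4 t=3:−1/24 = 1/6
(3j)²=4/105 [(3 3 2; 0 0 0)], sign=+1
Σ_t [4,4]: t=4:+1/48 = 1/48
(3j)²=5/84 [(3 3 2; -2 3 -1)], sign=-1
⇒ 4πI² = 5/9
I = (-1)√(5/9/(4π)) = -0.21026104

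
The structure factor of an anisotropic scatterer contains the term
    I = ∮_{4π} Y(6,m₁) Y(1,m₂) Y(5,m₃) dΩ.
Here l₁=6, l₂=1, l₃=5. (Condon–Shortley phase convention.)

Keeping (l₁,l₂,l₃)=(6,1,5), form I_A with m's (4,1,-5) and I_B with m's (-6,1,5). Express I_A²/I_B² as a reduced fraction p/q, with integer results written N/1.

1/66

Shared (l₁,l₂,l₃)=(6,1,5): N and (l;000)² cancel in I_A²/I_B².
A: Δ = 2!·10!·0!/13! = 1/858; Racah Σ t=2..2: t=2:+1/7257600 = 1/7257600; ⇒ 3j(6 1 5; 4 1 -5)² = 1/858, sgn +1
B: Δ = 2!·10!·0!/13! = 1/858; Racah Σ t=2..2: t=2:+1/7257600 = 1/7257600; ⇒ 3j(6 1 5; -6 1 5)² = 1/13, sgn +1
I_A²/I_B² = (1/858)/(1/13) = 1/66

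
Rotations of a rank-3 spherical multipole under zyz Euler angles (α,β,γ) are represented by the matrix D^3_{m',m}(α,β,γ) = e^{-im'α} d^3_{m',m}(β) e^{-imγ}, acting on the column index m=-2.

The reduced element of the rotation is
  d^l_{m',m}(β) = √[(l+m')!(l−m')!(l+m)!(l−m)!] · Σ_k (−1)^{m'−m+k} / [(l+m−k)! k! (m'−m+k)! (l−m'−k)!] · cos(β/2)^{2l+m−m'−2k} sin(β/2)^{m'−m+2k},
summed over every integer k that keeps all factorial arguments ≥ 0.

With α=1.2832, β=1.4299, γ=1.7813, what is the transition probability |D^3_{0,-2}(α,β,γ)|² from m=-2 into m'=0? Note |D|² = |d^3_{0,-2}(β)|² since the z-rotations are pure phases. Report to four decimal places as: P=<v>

D^3_{0,-2}(1.2832,1.4299,1.7813) = e^{-i·0·1.2832}·d^3_{0,-2}(1.4299)·e^{-i·-2·1.7813}. Compute d first:
c=cos(1.429900/2)=0.755126, s=sin(1.429900/2)=0.655580; N=√[6·6·1·120]=65.726707
Admissible k: 0..1 (factorial args all ≥0)
  k=0: (−1)^2·65.7267/(12)·0.7551^4·0.6556^2 = +0.765402
  k=1: (−1)^3·65.7267/(12)·0.7551^2·0.6556^4 = -0.576901
d^3_{0,-2}(1.4299) = +0.765402 -0.576901 = +0.188500
|D^3_{0,-2}|² = |d^3_{0,-2}(β)|² = (+0.188500)² = 0.035532 (the z-rotation phases have unit modulus)

P=0.0355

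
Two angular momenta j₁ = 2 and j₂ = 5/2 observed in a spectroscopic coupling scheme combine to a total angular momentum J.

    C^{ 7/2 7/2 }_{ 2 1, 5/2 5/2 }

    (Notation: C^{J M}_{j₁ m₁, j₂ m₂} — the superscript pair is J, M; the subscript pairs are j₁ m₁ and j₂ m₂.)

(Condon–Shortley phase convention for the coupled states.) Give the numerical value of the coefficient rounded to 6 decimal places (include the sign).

triangle: 1!×3!×4!/9! = 144/362880
(j±m)!: 3!×1!×5!×0!×7!×0! = 3628800
prefactor² = (2J+1)×Δ×N² = 11520
  k=1: −1/(1!×0!×0!×4!×3!×0!) = -1/144
Σ = -1/144  ⇒  CG² = 11520×(-1/144)² = 5/9
CG = −√(5/9) = -0.745356

-0.745356  (= −√(5/9))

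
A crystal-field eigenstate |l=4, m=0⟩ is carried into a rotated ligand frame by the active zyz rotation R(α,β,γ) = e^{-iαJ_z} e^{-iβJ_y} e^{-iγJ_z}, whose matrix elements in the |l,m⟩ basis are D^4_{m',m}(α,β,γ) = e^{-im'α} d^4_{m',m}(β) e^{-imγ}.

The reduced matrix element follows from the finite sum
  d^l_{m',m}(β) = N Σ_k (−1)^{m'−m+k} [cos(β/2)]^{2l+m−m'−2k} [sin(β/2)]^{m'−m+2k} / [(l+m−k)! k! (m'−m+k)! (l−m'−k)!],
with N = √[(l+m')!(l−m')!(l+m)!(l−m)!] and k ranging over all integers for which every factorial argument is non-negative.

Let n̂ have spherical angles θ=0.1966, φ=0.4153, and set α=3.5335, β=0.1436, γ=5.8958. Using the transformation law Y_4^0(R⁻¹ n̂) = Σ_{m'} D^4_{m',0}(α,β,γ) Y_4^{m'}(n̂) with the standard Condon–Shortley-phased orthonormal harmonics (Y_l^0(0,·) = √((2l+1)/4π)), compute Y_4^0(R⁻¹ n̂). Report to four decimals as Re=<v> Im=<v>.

Re=0.4211 Im=0.0000

Need the full column D^4_{m',0} for m'=−4..4 at α=3.5335, β=0.1436, γ=5.8958.
cos(β/2)=0.997423, sin(β/2)=0.071738
d^4_{-4,0}: single k=4 term ⇒ +0.000219;  D = +0.000001+0.000219i
d^4_{-3,0}: k∈[3..4] ⇒ +0.004312 -0.000022 = +0.004290;  D = -0.001651-0.003960i
d^4_{-2,0}: k∈[2..4] ⇒ +0.048073 -0.000663 +0.000001 = +0.047411;  D = +0.033578+0.033472i
d^4_{-1,0}: k∈[1..4] ⇒ +0.315082 -0.009780 +0.000051 -0.000000 = +0.305353;  D = -0.282202-0.116630i
d^4_{0,0}: k∈[0..4] ⇒ +0.979573 -0.081077 +0.000944 -0.000002 +0.000000 = +0.899437;  D = +0.899437+0.000000i
d^4_{1,0}: k∈[0..3] ⇒ -0.315082 +0.009780 -0.000051 +0.000000 = -0.305353;  D = +0.282202-0.116630i
d^4_{2,0}: k∈[0..2] ⇒ +0.048073 -0.000663 +0.000001 = +0.047411;  D = +0.033578-0.033472i
d^4_{3,0}: k∈[0..1] ⇒ -0.004312 +0.000022 = -0.004290;  D = +0.001651-0.003960i
d^4_{4,0}: single k=0 term ⇒ +0.000219;  D = +0.000001-0.000219i
Y_4^{m'}(θ=0.1966,φ=0.4153) and Σ D·Y over m':
  (+0.0000+0.0002i)·(-0.0001-0.0006i)  (-0.0017-0.0040i)·(+0.0029-0.0087i)  (+0.0336+0.0335i)·(+0.0494-0.0540i)  (-0.2822-0.1166i)·(+0.3096-0.1365i)  (+0.8994+0.0000i)·(+0.6902+0.0000i)  (+0.2822-0.1166i)·(-0.3096-0.1365i)  (+0.0336-0.0335i)·(+0.0494+0.0540i)  (+0.0017-0.0040i)·(-0.0029-0.0087i)  (+0.0000-0.0002i)·(-0.0001+0.0006i)
Y_4^0(R⁻¹ n̂) = +0.421107+0.000000i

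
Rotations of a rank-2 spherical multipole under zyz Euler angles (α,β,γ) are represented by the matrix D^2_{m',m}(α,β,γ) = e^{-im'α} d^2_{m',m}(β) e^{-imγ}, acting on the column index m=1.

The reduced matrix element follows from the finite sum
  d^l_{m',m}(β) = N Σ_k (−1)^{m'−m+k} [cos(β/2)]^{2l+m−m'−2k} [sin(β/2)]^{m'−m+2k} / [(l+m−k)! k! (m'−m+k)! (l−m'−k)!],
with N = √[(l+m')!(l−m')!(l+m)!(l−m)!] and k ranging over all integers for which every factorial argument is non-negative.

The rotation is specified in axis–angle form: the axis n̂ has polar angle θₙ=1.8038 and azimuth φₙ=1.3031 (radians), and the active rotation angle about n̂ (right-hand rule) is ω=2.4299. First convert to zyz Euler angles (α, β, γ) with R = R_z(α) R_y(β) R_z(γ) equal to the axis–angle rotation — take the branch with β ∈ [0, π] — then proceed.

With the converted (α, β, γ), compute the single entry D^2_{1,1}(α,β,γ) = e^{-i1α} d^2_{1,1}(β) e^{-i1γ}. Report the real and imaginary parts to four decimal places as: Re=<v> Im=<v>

Axis–angle → zyz. n̂ = (sinθₙcosφₙ, sinθₙsinφₙ, cosθₙ) = (+0.257363, +0.938323, -0.230901), ω = 2.4299.
R = I cosω + sinω [n̂]ₓ + (1−cosω) n̂n̂ᵀ gives
  R = [-0.640865, +0.575164, +0.508408; +0.273553, +0.789918, -0.548815; -0.717259, -0.212639, -0.663569]
β = atan2(√(R₁₃²+R₂₃²), R₃₃) = 2.296375; α = atan2(R₂₃, R₁₃) mod 2π = 5.459586; γ = atan2(R₃₂, −R₃₁) mod 2π = 5.994979
First d^2_{1,1}(β=2.2964), then the phase factors e^{-i(1)α} and e^{-i(1)γ}:
c=cos(2.296375/2)=0.410141, s=sin(2.296375/2)=0.912022; N=√[6·1·6·1]=6.000000
The bounds max(0,m−m')=0 and min(l+m,l−m')=1 give 2 terms
  k=0: (−1)^0·6.0000/(6)·0.4101^4·0.9120^0 = +0.028296
  k=1: (−1)^1·6.0000/(2)·0.4101^2·0.9120^2 = -0.419757
d^2_{1,1}(2.2964) = +0.028296 -0.419757 = -0.391461
D = (+0.679585+0.733596i)·(-0.391461)·(+0.958755+0.284233i) = -0.173434-0.350945i

Re=-0.1734 Im=-0.3509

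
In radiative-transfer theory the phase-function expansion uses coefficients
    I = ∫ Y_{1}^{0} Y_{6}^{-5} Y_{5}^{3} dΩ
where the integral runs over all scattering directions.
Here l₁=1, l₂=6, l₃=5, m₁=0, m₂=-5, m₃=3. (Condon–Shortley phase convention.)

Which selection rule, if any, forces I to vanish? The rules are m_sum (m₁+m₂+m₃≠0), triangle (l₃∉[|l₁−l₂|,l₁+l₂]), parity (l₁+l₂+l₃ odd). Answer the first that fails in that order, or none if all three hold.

Σmᵢ = -2  ✗
l₃∈[|l₁−l₂|,l₁+l₂]=[5,7], have l₃=5
Σlᵢ = 12 ⇒ even

m_sum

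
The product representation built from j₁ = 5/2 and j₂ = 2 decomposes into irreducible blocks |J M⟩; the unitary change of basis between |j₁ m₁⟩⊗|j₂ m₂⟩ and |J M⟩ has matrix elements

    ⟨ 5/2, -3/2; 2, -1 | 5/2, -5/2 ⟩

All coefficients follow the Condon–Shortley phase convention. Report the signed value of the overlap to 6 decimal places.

√[6·2!3!2!/8! · 1!4!1!3!0!5!] = √(432/7)
  +(−1)^1/∏(1,1,3,0,0,2)! = -1/12  (running -1/12)
⟨..|..⟩ = √(432/7)·(-1/12) = -0.654654

-0.654654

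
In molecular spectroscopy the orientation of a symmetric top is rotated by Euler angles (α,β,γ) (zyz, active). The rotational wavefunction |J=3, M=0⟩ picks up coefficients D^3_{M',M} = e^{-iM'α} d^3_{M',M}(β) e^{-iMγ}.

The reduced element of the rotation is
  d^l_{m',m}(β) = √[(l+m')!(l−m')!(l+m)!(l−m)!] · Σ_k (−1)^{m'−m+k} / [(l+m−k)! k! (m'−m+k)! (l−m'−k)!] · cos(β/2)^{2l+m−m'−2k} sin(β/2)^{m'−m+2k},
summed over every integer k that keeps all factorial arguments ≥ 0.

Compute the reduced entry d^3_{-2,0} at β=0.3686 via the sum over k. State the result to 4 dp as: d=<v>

d=0.1658

d^3_{-2,0}(β=0.3686) via the finite sum:
c=cos(0.368600/2)=0.983065, s=sin(0.368600/2)=0.183258; N=√[1·120·6·6]=65.726707
The bounds max(0,m−m')=2 and min(l+m,l−m')=3 give 2 terms
  k=2: (−1)^0·65.7267/(12)·0.9831^4·0.1833^2 = +0.171798
  k=3: (−1)^1·65.7267/(12)·0.9831^2·0.1833^4 = -0.005970
d^3_{-2,0}(0.3686) = +0.171798 -0.005970 = +0.165828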